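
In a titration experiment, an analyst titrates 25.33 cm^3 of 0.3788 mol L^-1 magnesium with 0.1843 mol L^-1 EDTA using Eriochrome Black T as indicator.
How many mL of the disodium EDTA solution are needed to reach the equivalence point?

Mg^2+ + EDTA^4- → [Mg(EDTA)]^2-
n(Mg2+) = 0.02533 L × 0.3788 mol/L = 9.595 × 10^-3 mol
n(EDTA) = 9.595 × 10^-3 mol (1:1 stoichiometry)
V(EDTA) = 9.595 × 10^-3 mol / 0.1843 mol/L = 0.05206 L = 52.06 mL

52.06 mL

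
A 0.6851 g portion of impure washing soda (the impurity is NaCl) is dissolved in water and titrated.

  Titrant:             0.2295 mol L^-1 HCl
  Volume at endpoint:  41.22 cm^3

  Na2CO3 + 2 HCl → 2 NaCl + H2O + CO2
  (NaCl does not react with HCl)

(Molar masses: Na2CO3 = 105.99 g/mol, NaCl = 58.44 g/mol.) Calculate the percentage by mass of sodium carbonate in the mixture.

n(HCl) = 0.04122 × 0.2295 = 9.460 × 10^-3 mol
Let x = n(Na2CO3), y = n(NaCl).
Titrant: 2x = 9.460 × 10^-3;  mass: 105.99x + 58.44y = 0.6851
Solving, x = 4.730 × 10^-3 mol, y = 3.145 × 10^-3 mol
mass of Na2CO3 = 4.730 × 10^-3 × 105.99 = 0.5013 g
% Na2CO3 = 0.5013 / 0.6851 × 100 = 73.18 %

73.18 %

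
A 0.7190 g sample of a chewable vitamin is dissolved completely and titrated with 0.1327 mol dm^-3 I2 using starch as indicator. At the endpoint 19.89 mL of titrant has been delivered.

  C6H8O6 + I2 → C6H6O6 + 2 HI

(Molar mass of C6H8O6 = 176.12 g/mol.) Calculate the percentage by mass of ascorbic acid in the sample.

n(I2) = 0.01989 L × 0.1327 mol/L = 2.639 × 10^-3 mol
n(C6H8O6) = 2.639 × 10^-3 mol (1:1 ratio)
mass of C6H8O6 = 2.639 × 10^-3 × 176.12 g/mol = 0.4649 g
% C6H8O6 = 0.4649 / 0.7190 × 100 = 64.65 %

64.65 %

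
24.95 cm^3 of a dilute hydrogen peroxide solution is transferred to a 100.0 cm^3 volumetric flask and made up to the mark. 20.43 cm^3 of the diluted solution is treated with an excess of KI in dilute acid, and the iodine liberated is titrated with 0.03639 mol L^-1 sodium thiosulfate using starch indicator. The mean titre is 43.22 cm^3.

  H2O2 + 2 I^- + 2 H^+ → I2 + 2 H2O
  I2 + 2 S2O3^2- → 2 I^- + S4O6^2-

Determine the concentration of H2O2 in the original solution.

0.1543 mol/L

n(S2O3^2-) = 0.04322 × 0.03639 = 1.573 × 10^-3 mol
n(I2) = n(S2O3^2-)/2 = 7.864 × 10^-4 mol
n(H2O2) in the aliquot = 7.864 × 10^-4 mol (1:1 ratio)
[H2O2]_dilute = 7.864 × 10^-4 / 0.02043 = 0.03849 mol/L
[H2O2]_original = 0.03849 × 100.0/24.95 = 0.1543 mol/L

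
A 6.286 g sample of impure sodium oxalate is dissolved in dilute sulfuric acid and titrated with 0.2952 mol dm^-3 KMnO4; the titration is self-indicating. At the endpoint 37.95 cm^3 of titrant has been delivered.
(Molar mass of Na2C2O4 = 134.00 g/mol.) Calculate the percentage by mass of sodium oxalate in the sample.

2 MnO4^- + 5 C2O4^2- + 16 H^+ → 2 Mn^2+ + 10 CO2 + 8 H2O
n(KMnO4) = 0.03795 L × 0.2952 mol/L = 0.01120 mol
From the 5:2 ratio, n(Na2C2O4) = 5/2 × 0.01120 = 0.02801 mol
mass of Na2C2O4 = 0.02801 × 134.00 g/mol = 3.753 g
% Na2C2O4 = 3.753 / 6.286 × 100 = 59.70 %

59.70 %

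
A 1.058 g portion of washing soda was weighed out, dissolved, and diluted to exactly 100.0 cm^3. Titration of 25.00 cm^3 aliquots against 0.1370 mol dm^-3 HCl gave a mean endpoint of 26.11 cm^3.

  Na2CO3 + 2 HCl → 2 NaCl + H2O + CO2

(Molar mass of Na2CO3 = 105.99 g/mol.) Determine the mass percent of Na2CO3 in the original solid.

71.67 %

n(HCl) per titration = 0.02611 × 0.1370 = 3.577 × 10^-3 mol
From the 1:2 ratio, n(Na2CO3) in each aliquot = 1/2 × 3.577 × 10^-3 = 1.789 × 10^-3 mol
n(Na2CO3) in the whole flask = 1.789 × 10^-3 × 100.0/25.00 = 7.154 × 10^-3 mol
mass of Na2CO3 = 7.154 × 10^-3 × 105.99 = 0.7583 g
% Na2CO3 = 0.7583 / 1.058 × 100 = 71.67 %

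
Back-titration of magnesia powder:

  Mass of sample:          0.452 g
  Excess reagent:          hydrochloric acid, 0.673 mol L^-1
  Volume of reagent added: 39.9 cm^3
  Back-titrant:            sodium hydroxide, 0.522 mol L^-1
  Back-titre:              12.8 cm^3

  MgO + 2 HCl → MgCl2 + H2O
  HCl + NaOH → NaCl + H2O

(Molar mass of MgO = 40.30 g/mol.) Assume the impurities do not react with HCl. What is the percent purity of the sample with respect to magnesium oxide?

89.9 %

n(HCl) added = 0.0399 × 0.673 = 0.0269 mol
n(NaOH) used in back-titration = 0.0128 × 0.522 = 6.68 × 10^-3 mol
n(HCl) left over = 6.68 × 10^-3 mol (1:1 ratio)
n(HCl) consumed by analyte = 0.0269 − 6.68 × 10^-3 = 0.0202 mol
From the 1:2 ratio, n(MgO) = 1/2 × 0.0202 = 0.0101 mol
mass of MgO = 0.0101 × 40.30 = 0.406 g
% MgO = 0.406 / 0.452 × 100 = 89.9 %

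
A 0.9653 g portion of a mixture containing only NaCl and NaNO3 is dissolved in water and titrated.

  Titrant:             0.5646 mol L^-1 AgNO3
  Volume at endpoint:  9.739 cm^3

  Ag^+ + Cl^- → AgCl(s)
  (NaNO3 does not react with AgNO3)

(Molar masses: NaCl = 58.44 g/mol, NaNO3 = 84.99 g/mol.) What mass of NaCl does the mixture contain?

n(AgNO3) = 0.009739 × 0.5646 = 5.499 × 10^-3 mol
Let x = n(NaCl), y = n(NaNO3).
Titrant: 1x = 5.499 × 10^-3;  mass: 58.44x + 84.99y = 0.9653
Solving, x = 5.499 × 10^-3 mol, y = 7.577 × 10^-3 mol
mass of NaCl = 5.499 × 10^-3 × 58.44 = 0.3213 g

0.3213 g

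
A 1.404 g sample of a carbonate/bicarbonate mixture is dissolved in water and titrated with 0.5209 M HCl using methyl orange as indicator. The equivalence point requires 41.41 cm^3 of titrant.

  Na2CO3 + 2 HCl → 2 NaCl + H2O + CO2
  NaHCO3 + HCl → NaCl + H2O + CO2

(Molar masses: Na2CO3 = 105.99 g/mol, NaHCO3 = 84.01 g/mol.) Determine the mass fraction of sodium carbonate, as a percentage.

49.67 %

n(HCl) = 0.04141 × 0.5209 = 0.02157 mol
Let x = n(Na2CO3), y = n(NaHCO3).
Titrant: 2x + 1y = 0.02157;  mass: 105.99x + 84.01y = 1.404
Solving, x = 6.580 × 10^-3 mol, y = 8.411 × 10^-3 mol
mass of Na2CO3 = 6.580 × 10^-3 × 105.99 = 0.6974 g
% Na2CO3 = 0.6974 / 1.404 × 100 = 49.67 %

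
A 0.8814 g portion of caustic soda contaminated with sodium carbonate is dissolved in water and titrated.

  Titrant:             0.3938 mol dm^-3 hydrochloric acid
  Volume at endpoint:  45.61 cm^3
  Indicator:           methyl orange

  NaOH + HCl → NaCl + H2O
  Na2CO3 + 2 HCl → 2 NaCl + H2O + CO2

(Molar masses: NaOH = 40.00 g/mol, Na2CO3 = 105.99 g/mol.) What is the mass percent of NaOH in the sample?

24.60 %

n(HCl) = 0.04561 × 0.3938 = 0.01796 mol
Let x = n(NaOH), y = n(Na2CO3).
Titrant: 1x + 2y = 0.01796;  mass: 40.00x + 105.99y = 0.8814
Solving, x = 5.422 × 10^-3 mol, y = 6.270 × 10^-3 mol
mass of NaOH = 5.422 × 10^-3 × 40.00 = 0.2169 g
% NaOH = 0.2169 / 0.8814 × 100 = 24.60 %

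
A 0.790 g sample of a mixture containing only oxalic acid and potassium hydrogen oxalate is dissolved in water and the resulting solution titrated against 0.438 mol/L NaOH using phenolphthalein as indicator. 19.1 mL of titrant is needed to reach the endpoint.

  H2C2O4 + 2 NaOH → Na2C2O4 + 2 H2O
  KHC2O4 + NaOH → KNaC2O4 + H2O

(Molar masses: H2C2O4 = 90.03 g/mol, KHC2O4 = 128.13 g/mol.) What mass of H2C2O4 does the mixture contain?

n(NaOH) = 0.0191 × 0.438 = 8.37 × 10^-3 mol
Let x = n(H2C2O4), y = n(KHC2O4).
Titrant: 2x + 1y = 8.37 × 10^-3;  mass: 90.03x + 128.13y = 0.790
Solving, x = 1.70 × 10^-3 mol, y = 4.97 × 10^-3 mol
mass of H2C2O4 = 1.70 × 10^-3 × 90.03 = 0.153 g

0.153 g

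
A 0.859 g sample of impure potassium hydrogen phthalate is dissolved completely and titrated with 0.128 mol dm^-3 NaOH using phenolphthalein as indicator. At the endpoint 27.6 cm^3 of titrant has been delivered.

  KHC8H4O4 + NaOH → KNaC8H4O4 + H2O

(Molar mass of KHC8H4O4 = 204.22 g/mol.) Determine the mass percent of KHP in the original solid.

84.0 %

n(NaOH) = 0.0276 L × 0.128 mol/L = 3.53 × 10^-3 mol
n(KHC8H4O4) = 3.53 × 10^-3 mol (1:1 ratio)
mass of KHC8H4O4 = 3.53 × 10^-3 × 204.22 g/mol = 0.721 g
% KHC8H4O4 = 0.721 / 0.859 × 100 = 84.0 %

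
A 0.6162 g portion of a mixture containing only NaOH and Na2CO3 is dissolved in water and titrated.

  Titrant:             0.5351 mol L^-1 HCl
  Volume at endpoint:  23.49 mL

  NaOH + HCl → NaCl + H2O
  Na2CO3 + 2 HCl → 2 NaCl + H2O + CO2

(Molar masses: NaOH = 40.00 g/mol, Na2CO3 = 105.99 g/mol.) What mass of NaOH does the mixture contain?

n(HCl) = 0.02349 × 0.5351 = 0.01257 mol
Let x = n(NaOH), y = n(Na2CO3).
Titrant: 1x + 2y = 0.01257;  mass: 40.00x + 105.99y = 0.6162
Solving, x = 3.842 × 10^-3 mol, y = 4.364 × 10^-3 mol
mass of NaOH = 3.842 × 10^-3 × 40.00 = 0.1537 g

0.1537 g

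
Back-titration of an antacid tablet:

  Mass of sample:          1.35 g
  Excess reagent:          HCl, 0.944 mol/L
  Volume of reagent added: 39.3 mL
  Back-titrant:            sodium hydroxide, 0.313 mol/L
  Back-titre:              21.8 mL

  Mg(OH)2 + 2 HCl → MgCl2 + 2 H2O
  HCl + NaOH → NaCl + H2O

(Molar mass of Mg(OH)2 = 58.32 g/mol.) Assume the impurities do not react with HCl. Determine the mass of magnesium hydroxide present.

n(HCl) added = 0.0393 × 0.944 = 0.0371 mol
n(NaOH) used in back-titration = 0.0218 × 0.313 = 6.82 × 10^-3 mol
n(HCl) left over = 6.82 × 10^-3 mol (1:1 ratio)
n(HCl) consumed by analyte = 0.0371 − 6.82 × 10^-3 = 0.0303 mol
From the 1:2 ratio, n(Mg(OH)2) = 1/2 × 0.0303 = 0.0151 mol
mass of Mg(OH)2 = 0.0151 × 58.32 = 0.883 g

0.883 g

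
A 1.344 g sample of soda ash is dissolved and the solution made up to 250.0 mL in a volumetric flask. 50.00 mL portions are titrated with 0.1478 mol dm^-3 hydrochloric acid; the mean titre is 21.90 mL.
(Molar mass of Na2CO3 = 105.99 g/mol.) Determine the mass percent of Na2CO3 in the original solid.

Na2CO3 + 2 HCl → 2 NaCl + H2O + CO2
n(HCl) per titration = 0.02190 × 0.1478 = 3.237 × 10^-3 mol
From the 1:2 ratio, n(Na2CO3) in each aliquot = 1/2 × 3.237 × 10^-3 = 1.618 × 10^-3 mol
n(Na2CO3) in the whole flask = 1.618 × 10^-3 × 250.0/50.00 = 8.092 × 10^-3 mol
mass of Na2CO3 = 8.092 × 10^-3 × 105.99 = 0.8577 g
% Na2CO3 = 0.8577 / 1.344 × 100 = 63.82 %

63.82 %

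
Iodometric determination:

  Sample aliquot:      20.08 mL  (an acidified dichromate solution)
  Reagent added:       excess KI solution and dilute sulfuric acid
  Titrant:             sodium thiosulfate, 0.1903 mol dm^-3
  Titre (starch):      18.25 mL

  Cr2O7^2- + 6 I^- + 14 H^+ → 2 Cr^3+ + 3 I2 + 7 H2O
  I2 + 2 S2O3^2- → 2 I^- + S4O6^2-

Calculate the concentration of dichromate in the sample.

0.02883 mol/L

n(S2O3^2-) = 0.01825 × 0.1903 = 3.473 × 10^-3 mol
n(I2) = n(S2O3^2-)/2 = 1.736 × 10^-3 mol
From the 1:3 ratio, n(Cr2O7^2-) in the aliquot = 1/3 × 1.736 × 10^-3 = 5.788 × 10^-4 mol
[Cr2O7^2-] = 5.788 × 10^-4 / 0.02008 = 0.02883 mol/L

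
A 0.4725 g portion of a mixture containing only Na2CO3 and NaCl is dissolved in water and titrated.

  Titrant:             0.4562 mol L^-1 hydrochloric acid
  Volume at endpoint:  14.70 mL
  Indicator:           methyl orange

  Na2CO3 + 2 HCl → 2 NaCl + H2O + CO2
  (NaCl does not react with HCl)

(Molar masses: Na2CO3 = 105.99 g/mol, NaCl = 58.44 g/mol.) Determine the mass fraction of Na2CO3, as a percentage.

n(HCl) = 0.01470 × 0.4562 = 6.706 × 10^-3 mol
Let x = n(Na2CO3), y = n(NaCl).
Titrant: 2x = 6.706 × 10^-3;  mass: 105.99x + 58.44y = 0.4725
Solving, x = 3.353 × 10^-3 mol, y = 2.004 × 10^-3 mol
mass of Na2CO3 = 3.353 × 10^-3 × 105.99 = 0.3554 g
% Na2CO3 = 0.3554 / 0.4725 × 100 = 75.22 %

75.22 %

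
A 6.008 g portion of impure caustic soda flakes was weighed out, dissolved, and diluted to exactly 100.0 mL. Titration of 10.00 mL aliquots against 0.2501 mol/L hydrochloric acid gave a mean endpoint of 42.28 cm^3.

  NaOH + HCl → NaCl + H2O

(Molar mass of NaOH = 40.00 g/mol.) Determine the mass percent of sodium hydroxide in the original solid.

70.40 %

n(HCl) per titration = 0.04228 × 0.2501 = 0.01057 mol
n(NaOH) in each aliquot = 0.01057 mol (1:1 ratio)
n(NaOH) in the whole flask = 0.01057 × 100.0/10.00 = 0.1057 mol
mass of NaOH = 0.1057 × 40.00 = 4.230 g
% NaOH = 4.230 / 6.008 × 100 = 70.40 %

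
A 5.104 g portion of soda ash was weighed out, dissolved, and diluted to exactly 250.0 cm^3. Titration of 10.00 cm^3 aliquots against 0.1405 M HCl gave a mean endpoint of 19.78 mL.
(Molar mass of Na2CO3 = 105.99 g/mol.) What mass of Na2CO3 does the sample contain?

Na2CO3 + 2 HCl → 2 NaCl + H2O + CO2
n(HCl) per titration = 0.01978 × 0.1405 = 2.779 × 10^-3 mol
From the 1:2 ratio, n(Na2CO3) in each aliquot = 1/2 × 2.779 × 10^-3 = 1.390 × 10^-3 mol
n(Na2CO3) in the whole flask = 1.390 × 10^-3 × 250.0/10.00 = 0.03474 mol
mass of Na2CO3 = 0.03474 × 105.99 = 3.682 g

3.682 g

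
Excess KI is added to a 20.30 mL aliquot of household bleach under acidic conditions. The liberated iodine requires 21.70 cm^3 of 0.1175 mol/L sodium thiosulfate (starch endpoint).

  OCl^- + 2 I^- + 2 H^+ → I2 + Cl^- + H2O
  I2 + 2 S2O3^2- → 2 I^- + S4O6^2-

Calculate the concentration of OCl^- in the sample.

n(S2O3^2-) = 0.02170 × 0.1175 = 2.550 × 10^-3 mol
n(I2) = n(S2O3^2-)/2 = 1.275 × 10^-3 mol
n(OCl^-) in the aliquot = 1.275 × 10^-3 mol (1:1 ratio)
[OCl^-] = 1.275 × 10^-3 / 0.02030 = 0.06280 mol/L

0.06280 mol/L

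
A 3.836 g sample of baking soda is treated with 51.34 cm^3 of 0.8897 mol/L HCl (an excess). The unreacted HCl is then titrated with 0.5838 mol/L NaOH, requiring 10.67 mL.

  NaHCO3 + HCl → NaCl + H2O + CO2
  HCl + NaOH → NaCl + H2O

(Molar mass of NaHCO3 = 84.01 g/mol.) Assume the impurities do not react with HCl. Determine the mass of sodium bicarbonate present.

n(HCl) added = 0.05134 × 0.8897 = 0.04568 mol
n(NaOH) used in back-titration = 0.01067 × 0.5838 = 6.229 × 10^-3 mol
n(HCl) left over = 6.229 × 10^-3 mol (1:1 ratio)
n(HCl) consumed by analyte = 0.04568 − 6.229 × 10^-3 = 0.03945 mol
n(NaHCO3) = 0.03945 mol (1:1 ratio)
mass of NaHCO3 = 0.03945 × 84.01 = 3.314 g

3.314 g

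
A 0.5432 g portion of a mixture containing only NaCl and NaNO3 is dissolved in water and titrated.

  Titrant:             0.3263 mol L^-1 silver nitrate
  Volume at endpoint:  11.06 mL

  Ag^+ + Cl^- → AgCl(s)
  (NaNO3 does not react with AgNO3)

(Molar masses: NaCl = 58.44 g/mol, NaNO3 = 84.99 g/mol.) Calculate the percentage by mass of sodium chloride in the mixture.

38.83 %

n(AgNO3) = 0.01106 × 0.3263 = 3.609 × 10^-3 mol
Let x = n(NaCl), y = n(NaNO3).
Titrant: 1x = 3.609 × 10^-3;  mass: 58.44x + 84.99y = 0.5432
Solving, x = 3.609 × 10^-3 mol, y = 3.910 × 10^-3 mol
mass of NaCl = 3.609 × 10^-3 × 58.44 = 0.2109 g
% NaCl = 0.2109 / 0.5432 × 100 = 38.83 %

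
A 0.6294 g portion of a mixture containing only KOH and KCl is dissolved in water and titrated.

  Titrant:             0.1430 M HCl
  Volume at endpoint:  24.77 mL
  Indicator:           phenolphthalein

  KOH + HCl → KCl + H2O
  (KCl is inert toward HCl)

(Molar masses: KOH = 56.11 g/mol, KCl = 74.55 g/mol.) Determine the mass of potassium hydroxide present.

0.1987 g

n(HCl) = 0.02477 × 0.1430 = 3.542 × 10^-3 mol
Let x = n(KOH), y = n(KCl).
Titrant: 1x = 3.542 × 10^-3;  mass: 56.11x + 74.55y = 0.6294
Solving, x = 3.542 × 10^-3 mol, y = 5.777 × 10^-3 mol
mass of KOH = 3.542 × 10^-3 × 56.11 = 0.1987 g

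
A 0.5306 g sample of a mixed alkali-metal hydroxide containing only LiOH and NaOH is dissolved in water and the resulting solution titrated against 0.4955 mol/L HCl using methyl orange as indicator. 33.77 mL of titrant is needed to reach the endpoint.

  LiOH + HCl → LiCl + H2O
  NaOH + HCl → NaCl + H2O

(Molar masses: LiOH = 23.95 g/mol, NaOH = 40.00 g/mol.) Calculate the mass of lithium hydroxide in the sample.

n(HCl) = 0.03377 × 0.4955 = 0.01673 mol
Let x = n(LiOH), y = n(NaOH).
Titrant: 1x + 1y = 0.01673;  mass: 23.95x + 40.00y = 0.5306
Solving, x = 8.643 × 10^-3 mol, y = 8.090 × 10^-3 mol
mass of LiOH = 8.643 × 10^-3 × 23.95 = 0.2070 g

0.2070 g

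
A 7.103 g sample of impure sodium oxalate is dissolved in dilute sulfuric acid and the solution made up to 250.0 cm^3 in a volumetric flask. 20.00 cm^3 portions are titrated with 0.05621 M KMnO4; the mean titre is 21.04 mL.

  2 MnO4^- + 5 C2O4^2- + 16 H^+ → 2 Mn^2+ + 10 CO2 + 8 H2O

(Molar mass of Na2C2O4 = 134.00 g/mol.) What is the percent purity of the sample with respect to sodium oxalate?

n(KMnO4) per titration = 0.02104 × 0.05621 = 1.183 × 10^-3 mol
From the 5:2 ratio, n(Na2C2O4) in each aliquot = 5/2 × 1.183 × 10^-3 = 2.957 × 10^-3 mol
n(Na2C2O4) in the whole flask = 2.957 × 10^-3 × 250.0/20.00 = 0.03696 mol
mass of Na2C2O4 = 0.03696 × 134.00 = 4.952 g
% Na2C2O4 = 4.952 / 7.103 × 100 = 69.72 %

69.72 %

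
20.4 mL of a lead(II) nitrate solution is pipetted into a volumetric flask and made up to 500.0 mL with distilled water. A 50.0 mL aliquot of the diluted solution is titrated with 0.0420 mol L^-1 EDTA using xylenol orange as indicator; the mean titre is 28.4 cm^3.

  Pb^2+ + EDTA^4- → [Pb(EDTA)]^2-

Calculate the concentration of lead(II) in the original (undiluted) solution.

n(EDTA) = 0.0284 × 0.0420 = 1.19 × 10^-3 mol
n(Pb2+) in the aliquot = 1.19 × 10^-3 mol (1:1 ratio)
[Pb2+]_dilute = 1.19 × 10^-3 / 0.0500 = 0.0239 mol/L
Dilution factor = 500.0 / 20.4 = 24.51
[Pb2+]_stock = 0.0239 × 24.51 = 0.585 mol/L

0.585 mol/L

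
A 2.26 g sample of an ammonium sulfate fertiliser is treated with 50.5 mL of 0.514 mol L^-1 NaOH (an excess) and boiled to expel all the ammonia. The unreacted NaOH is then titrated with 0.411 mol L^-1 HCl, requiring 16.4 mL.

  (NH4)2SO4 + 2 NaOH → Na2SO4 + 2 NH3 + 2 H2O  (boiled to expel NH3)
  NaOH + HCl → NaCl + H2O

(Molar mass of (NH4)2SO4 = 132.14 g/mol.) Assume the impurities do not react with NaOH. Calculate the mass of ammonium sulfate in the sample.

n(NaOH) added = 0.0505 × 0.514 = 0.0260 mol
n(HCl) used in back-titration = 0.0164 × 0.411 = 6.74 × 10^-3 mol
n(NaOH) left over = 6.74 × 10^-3 mol (1:1 ratio)
n(NaOH) consumed by analyte = 0.0260 − 6.74 × 10^-3 = 0.0192 mol
From the 1:2 ratio, n((NH4)2SO4) = 1/2 × 0.0192 = 9.61 × 10^-3 mol
mass of (NH4)2SO4 = 9.61 × 10^-3 × 132.14 = 1.27 g

1.27 g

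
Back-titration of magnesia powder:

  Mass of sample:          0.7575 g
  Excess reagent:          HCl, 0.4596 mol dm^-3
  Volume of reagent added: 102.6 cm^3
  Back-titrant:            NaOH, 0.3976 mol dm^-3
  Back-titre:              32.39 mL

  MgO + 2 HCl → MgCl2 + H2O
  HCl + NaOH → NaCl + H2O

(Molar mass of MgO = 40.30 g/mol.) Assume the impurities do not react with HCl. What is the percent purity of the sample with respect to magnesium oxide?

91.18 %

n(HCl) added = 0.1026 × 0.4596 = 0.04715 mol
n(NaOH) used in back-titration = 0.03239 × 0.3976 = 0.01288 mol
n(HCl) left over = 0.01288 mol (1:1 ratio)
n(HCl) consumed by analyte = 0.04715 − 0.01288 = 0.03428 mol
From the 1:2 ratio, n(MgO) = 1/2 × 0.03428 = 0.01714 mol
mass of MgO = 0.01714 × 40.30 = 0.6907 g
% MgO = 0.6907 / 0.7575 × 100 = 91.18 %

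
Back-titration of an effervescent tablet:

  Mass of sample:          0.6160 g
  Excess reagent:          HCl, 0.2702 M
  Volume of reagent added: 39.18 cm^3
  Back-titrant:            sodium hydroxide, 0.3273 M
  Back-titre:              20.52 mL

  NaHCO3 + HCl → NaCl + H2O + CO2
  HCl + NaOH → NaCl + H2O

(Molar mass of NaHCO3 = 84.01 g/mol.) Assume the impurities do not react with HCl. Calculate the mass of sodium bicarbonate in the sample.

0.3251 g

n(HCl) added = 0.03918 × 0.2702 = 0.01059 mol
n(NaOH) used in back-titration = 0.02052 × 0.3273 = 6.716 × 10^-3 mol
n(HCl) left over = 6.716 × 10^-3 mol (1:1 ratio)
n(HCl) consumed by analyte = 0.01059 − 6.716 × 10^-3 = 3.870 × 10^-3 mol
n(NaHCO3) = 3.870 × 10^-3 mol (1:1 ratio)
mass of NaHCO3 = 3.870 × 10^-3 × 84.01 = 0.3251 g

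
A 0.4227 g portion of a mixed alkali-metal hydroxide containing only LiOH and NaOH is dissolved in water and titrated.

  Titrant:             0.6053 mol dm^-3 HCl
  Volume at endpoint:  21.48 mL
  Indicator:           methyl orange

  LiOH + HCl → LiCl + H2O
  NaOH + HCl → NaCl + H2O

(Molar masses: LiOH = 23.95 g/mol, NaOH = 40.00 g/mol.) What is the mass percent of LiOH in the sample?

34.37 %

n(HCl) = 0.02148 × 0.6053 = 0.01300 mol
Let x = n(LiOH), y = n(NaOH).
Titrant: 1x + 1y = 0.01300;  mass: 23.95x + 40.00y = 0.4227
Solving, x = 6.067 × 10^-3 mol, y = 6.935 × 10^-3 mol
mass of LiOH = 6.067 × 10^-3 × 23.95 = 0.1453 g
% LiOH = 0.1453 / 0.4227 × 100 = 34.37 %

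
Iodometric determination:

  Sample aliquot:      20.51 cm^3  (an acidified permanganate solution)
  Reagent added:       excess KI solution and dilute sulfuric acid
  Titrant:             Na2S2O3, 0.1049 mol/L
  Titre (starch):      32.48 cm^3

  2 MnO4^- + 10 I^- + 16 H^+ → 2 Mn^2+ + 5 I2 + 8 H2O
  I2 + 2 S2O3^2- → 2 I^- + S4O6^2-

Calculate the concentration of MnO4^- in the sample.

0.03322 mol/L

n(S2O3^2-) = 0.03248 × 0.1049 = 3.407 × 10^-3 mol
n(I2) = n(S2O3^2-)/2 = 1.704 × 10^-3 mol
From the 2:5 ratio, n(MnO4^-) in the aliquot = 2/5 × 1.704 × 10^-3 = 6.814 × 10^-4 mol
[MnO4^-] = 6.814 × 10^-4 / 0.02051 = 0.03322 mol/L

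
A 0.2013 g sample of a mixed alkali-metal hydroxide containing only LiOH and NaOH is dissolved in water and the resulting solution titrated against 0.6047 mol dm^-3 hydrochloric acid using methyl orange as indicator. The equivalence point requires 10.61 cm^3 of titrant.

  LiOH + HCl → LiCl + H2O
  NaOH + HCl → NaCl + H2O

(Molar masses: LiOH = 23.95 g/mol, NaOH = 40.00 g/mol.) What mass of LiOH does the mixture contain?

0.08257 g

n(HCl) = 0.01061 × 0.6047 = 6.416 × 10^-3 mol
Let x = n(LiOH), y = n(NaOH).
Titrant: 1x + 1y = 6.416 × 10^-3;  mass: 23.95x + 40.00y = 0.2013
Solving, x = 3.448 × 10^-3 mol, y = 2.968 × 10^-3 mol
mass of LiOH = 3.448 × 10^-3 × 23.95 = 0.08257 g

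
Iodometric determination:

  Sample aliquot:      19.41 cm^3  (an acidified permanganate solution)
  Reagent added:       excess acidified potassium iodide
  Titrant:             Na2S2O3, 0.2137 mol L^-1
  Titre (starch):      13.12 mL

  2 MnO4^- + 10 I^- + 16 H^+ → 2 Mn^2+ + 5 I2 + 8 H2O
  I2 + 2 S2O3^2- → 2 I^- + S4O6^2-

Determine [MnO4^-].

n(S2O3^2-) = 0.01312 × 0.2137 = 2.804 × 10^-3 mol
n(I2) = n(S2O3^2-)/2 = 1.402 × 10^-3 mol
From the 2:5 ratio, n(MnO4^-) in the aliquot = 2/5 × 1.402 × 10^-3 = 5.607 × 10^-4 mol
[MnO4^-] = 5.607 × 10^-4 / 0.01941 = 0.02889 mol/L

0.02889 mol/L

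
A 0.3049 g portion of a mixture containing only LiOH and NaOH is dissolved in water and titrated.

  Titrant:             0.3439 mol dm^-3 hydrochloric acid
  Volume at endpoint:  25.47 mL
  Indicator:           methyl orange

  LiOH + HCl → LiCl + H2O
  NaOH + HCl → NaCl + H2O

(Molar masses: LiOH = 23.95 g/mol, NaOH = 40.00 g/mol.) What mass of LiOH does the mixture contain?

n(HCl) = 0.02547 × 0.3439 = 8.759 × 10^-3 mol
Let x = n(LiOH), y = n(NaOH).
Titrant: 1x + 1y = 8.759 × 10^-3;  mass: 23.95x + 40.00y = 0.3049
Solving, x = 2.833 × 10^-3 mol, y = 5.926 × 10^-3 mol
mass of LiOH = 2.833 × 10^-3 × 23.95 = 0.06784 g

0.06784 g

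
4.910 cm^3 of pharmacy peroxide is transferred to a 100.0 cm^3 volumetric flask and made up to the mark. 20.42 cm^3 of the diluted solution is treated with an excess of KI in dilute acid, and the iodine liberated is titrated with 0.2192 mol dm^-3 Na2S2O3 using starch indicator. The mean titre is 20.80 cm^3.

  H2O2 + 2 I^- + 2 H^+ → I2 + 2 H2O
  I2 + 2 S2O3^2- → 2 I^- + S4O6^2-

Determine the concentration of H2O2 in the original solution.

n(S2O3^2-) = 0.02080 × 0.2192 = 4.559 × 10^-3 mol
n(I2) = n(S2O3^2-)/2 = 2.280 × 10^-3 mol
n(H2O2) in the aliquot = 2.280 × 10^-3 mol (1:1 ratio)
[H2O2]_dilute = 2.280 × 10^-3 / 0.02042 = 0.1116 mol/L
[H2O2]_original = 0.1116 × 100.0/4.910 = 2.274 mol/L

2.274 mol/L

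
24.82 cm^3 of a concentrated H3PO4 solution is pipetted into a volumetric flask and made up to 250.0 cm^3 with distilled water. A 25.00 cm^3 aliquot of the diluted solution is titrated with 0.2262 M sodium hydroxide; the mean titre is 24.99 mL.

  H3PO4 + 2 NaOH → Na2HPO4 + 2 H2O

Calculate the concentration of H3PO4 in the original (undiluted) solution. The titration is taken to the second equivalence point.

1.139 M

n(NaOH) = 0.02499 × 0.2262 = 5.653 × 10^-3 mol
From the 1:2 ratio, n(H3PO4) in the aliquot = 1/2 × 5.653 × 10^-3 = 2.826 × 10^-3 mol
[H3PO4]_dilute = 2.826 × 10^-3 / 0.02500 = 0.1131 mol/L
Dilution factor = 250.0 / 24.82 = 10.07
[H3PO4]_stock = 0.1131 × 10.07 = 1.139 mol/L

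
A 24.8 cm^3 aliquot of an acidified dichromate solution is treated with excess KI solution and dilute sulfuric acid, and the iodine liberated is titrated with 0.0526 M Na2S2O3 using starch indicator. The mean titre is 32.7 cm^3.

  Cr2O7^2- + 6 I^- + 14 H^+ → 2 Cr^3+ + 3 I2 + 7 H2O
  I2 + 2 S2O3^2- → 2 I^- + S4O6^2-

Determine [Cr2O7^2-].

n(S2O3^2-) = 0.0327 × 0.0526 = 1.72 × 10^-3 mol
n(I2) = n(S2O3^2-)/2 = 8.60 × 10^-4 mol
From the 1:3 ratio, n(Cr2O7^2-) in the aliquot = 1/3 × 8.60 × 10^-4 = 2.87 × 10^-4 mol
[Cr2O7^2-] = 2.87 × 10^-4 / 0.0248 = 0.0116 mol/L

0.0116 M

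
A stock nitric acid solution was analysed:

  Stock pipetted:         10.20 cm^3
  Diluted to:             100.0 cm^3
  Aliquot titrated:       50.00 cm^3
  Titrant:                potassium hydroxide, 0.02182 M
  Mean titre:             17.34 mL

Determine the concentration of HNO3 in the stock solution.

HNO3 + KOH → KNO3 + H2O
n(KOH) = 0.01734 × 0.02182 = 3.784 × 10^-4 mol
n(HNO3) in the aliquot = 3.784 × 10^-4 mol (1:1 ratio)
[HNO3]_dilute = 3.784 × 10^-4 / 0.05000 = 0.007567 mol/L
Dilution factor = 100.0 / 10.20 = 9.804
[HNO3]_stock = 0.007567 × 9.804 = 0.07419 mol/L

0.07419 M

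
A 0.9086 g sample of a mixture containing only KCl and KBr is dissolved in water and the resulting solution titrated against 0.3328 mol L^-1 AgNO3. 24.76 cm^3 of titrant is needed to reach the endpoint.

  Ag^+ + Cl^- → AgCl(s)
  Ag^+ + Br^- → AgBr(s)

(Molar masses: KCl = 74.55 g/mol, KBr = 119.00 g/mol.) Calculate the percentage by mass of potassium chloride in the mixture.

13.29 %

n(AgNO3) = 0.02476 × 0.3328 = 8.240 × 10^-3 mol
Let x = n(KCl), y = n(KBr).
Titrant: 1x + 1y = 8.240 × 10^-3;  mass: 74.55x + 119.00y = 0.9086
Solving, x = 1.619 × 10^-3 mol, y = 6.621 × 10^-3 mol
mass of KCl = 1.619 × 10^-3 × 74.55 = 0.1207 g
% KCl = 0.1207 / 0.9086 × 100 = 13.29 %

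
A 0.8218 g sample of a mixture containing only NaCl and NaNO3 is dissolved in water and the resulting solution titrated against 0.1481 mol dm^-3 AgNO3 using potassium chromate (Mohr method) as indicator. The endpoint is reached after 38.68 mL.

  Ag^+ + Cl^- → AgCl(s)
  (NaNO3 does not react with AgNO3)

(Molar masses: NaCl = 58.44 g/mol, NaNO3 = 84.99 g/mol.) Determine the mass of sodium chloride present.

0.3348 g

n(AgNO3) = 0.03868 × 0.1481 = 5.729 × 10^-3 mol
Let x = n(NaCl), y = n(NaNO3).
Titrant: 1x = 5.729 × 10^-3;  mass: 58.44x + 84.99y = 0.8218
Solving, x = 5.729 × 10^-3 mol, y = 5.730 × 10^-3 mol
mass of NaCl = 5.729 × 10^-3 × 58.44 = 0.3348 g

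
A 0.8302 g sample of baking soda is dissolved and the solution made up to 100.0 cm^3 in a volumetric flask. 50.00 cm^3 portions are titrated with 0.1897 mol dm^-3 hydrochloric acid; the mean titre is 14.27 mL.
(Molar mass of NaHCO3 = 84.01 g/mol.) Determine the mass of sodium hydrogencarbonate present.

0.4548 g

NaHCO3 + HCl → NaCl + H2O + CO2
n(HCl) per titration = 0.01427 × 0.1897 = 2.707 × 10^-3 mol
n(NaHCO3) in each aliquot = 2.707 × 10^-3 mol (1:1 ratio)
n(NaHCO3) in the whole flask = 2.707 × 10^-3 × 100.0/50.00 = 5.414 × 10^-3 mol
mass of NaHCO3 = 5.414 × 10^-3 × 84.01 = 0.4548 g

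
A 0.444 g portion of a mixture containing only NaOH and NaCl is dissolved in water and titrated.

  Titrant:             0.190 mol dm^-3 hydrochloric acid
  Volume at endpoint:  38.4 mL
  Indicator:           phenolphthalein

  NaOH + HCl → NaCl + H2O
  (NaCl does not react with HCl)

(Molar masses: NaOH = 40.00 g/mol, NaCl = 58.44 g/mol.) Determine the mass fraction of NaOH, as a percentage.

65.7 %

n(HCl) = 0.0384 × 0.190 = 7.30 × 10^-3 mol
Let x = n(NaOH), y = n(NaCl).
Titrant: 1x = 7.30 × 10^-3;  mass: 40.00x + 58.44y = 0.444
Solving, x = 7.30 × 10^-3 mol, y = 2.60 × 10^-3 mol
mass of NaOH = 7.30 × 10^-3 × 40.00 = 0.292 g
% NaOH = 0.292 / 0.444 × 100 = 65.7 %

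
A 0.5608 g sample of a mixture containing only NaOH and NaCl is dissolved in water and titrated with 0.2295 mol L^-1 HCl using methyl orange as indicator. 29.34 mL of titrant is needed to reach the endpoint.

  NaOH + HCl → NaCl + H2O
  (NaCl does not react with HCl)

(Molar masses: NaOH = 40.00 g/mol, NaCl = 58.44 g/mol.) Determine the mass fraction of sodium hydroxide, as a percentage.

n(HCl) = 0.02934 × 0.2295 = 6.734 × 10^-3 mol
Let x = n(NaOH), y = n(NaCl).
Titrant: 1x = 6.734 × 10^-3;  mass: 40.00x + 58.44y = 0.5608
Solving, x = 6.734 × 10^-3 mol, y = 4.987 × 10^-3 mol
mass of NaOH = 6.734 × 10^-3 × 40.00 = 0.2693 g
% NaOH = 0.2693 / 0.5608 × 100 = 48.03 %

48.03 %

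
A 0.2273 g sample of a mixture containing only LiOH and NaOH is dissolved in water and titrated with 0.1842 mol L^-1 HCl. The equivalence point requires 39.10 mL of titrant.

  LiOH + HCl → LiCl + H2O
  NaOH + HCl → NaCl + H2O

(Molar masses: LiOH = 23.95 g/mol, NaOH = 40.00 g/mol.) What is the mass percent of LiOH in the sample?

39.91 %

n(HCl) = 0.03910 × 0.1842 = 7.202 × 10^-3 mol
Let x = n(LiOH), y = n(NaOH).
Titrant: 1x + 1y = 7.202 × 10^-3;  mass: 23.95x + 40.00y = 0.2273
Solving, x = 3.787 × 10^-3 mol, y = 3.415 × 10^-3 mol
mass of LiOH = 3.787 × 10^-3 × 23.95 = 0.09071 g
% LiOH = 0.09071 / 0.2273 × 100 = 39.91 %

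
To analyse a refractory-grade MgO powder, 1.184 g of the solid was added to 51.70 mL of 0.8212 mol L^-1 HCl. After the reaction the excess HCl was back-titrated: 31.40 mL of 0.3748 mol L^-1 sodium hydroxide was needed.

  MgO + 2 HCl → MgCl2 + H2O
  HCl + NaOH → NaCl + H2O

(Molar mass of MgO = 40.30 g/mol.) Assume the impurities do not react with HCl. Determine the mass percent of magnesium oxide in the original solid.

52.23 %

n(HCl) added = 0.05170 × 0.8212 = 0.04246 mol
n(NaOH) used in back-titration = 0.03140 × 0.3748 = 0.01177 mol
n(HCl) left over = 0.01177 mol (1:1 ratio)
n(HCl) consumed by analyte = 0.04246 − 0.01177 = 0.03069 mol
From the 1:2 ratio, n(MgO) = 1/2 × 0.03069 = 0.01534 mol
mass of MgO = 0.01534 × 40.30 = 0.6183 g
% MgO = 0.6183 / 1.184 × 100 = 52.23 %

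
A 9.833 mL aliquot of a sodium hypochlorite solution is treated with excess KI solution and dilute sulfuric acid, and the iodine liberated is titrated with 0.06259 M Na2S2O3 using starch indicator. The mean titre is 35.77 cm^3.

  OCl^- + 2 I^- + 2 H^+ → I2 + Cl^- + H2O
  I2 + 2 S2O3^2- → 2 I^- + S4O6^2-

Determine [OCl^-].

0.1138 M

n(S2O3^2-) = 0.03577 × 0.06259 = 2.239 × 10^-3 mol
n(I2) = n(S2O3^2-)/2 = 1.119 × 10^-3 mol
n(OCl^-) in the aliquot = 1.119 × 10^-3 mol (1:1 ratio)
[OCl^-] = 1.119 × 10^-3 / 0.009833 = 0.1138 mol/L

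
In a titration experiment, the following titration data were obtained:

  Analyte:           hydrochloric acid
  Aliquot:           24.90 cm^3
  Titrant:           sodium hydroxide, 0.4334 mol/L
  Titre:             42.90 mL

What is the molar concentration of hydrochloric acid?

HCl + NaOH → NaCl + H2O
n(NaOH) = 0.04290 L × 0.4334 mol/L = 0.01859 mol
n(HCl) = 0.01859 mol (1:1 mole ratio)
[HCl] = 0.01859 mol / 0.02490 L = 0.7467 mol/L

0.7467 mol/L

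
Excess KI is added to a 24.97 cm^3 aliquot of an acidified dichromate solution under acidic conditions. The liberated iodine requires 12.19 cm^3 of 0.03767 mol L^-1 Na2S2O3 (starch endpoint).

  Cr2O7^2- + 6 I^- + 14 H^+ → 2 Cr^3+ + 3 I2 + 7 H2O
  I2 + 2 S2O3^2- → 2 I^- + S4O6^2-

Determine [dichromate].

n(S2O3^2-) = 0.01219 × 0.03767 = 4.592 × 10^-4 mol
n(I2) = n(S2O3^2-)/2 = 2.296 × 10^-4 mol
From the 1:3 ratio, n(Cr2O7^2-) in the aliquot = 1/3 × 2.296 × 10^-4 = 7.653 × 10^-5 mol
[Cr2O7^2-] = 7.653 × 10^-5 / 0.02497 = 0.003065 mol/L

0.003065 mol/L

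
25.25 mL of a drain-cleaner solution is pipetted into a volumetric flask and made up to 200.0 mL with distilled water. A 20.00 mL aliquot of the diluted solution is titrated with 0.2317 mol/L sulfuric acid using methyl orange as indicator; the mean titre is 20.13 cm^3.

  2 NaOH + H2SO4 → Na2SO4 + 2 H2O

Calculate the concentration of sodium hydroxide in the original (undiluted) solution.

n(H2SO4) = 0.02013 × 0.2317 = 4.664 × 10^-3 mol
From the 2:1 ratio, n(NaOH) in the aliquot = 2/1 × 4.664 × 10^-3 = 9.328 × 10^-3 mol
[NaOH]_dilute = 9.328 × 10^-3 / 0.02000 = 0.4664 mol/L
Dilution factor = 200.0 / 25.25 = 7.921
[NaOH]_stock = 0.4664 × 7.921 = 3.694 mol/L

3.694 mol/L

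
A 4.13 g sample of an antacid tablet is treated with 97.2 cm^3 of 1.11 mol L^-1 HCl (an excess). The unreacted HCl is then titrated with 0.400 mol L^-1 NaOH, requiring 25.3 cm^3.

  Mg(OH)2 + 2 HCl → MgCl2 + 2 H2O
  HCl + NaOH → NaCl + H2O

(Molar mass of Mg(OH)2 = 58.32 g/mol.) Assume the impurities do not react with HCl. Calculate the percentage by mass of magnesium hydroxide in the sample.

n(HCl) added = 0.0972 × 1.11 = 0.108 mol
n(NaOH) used in back-titration = 0.0253 × 0.400 = 0.0101 mol
n(HCl) left over = 0.0101 mol (1:1 ratio)
n(HCl) consumed by analyte = 0.108 − 0.0101 = 0.0978 mol
From the 1:2 ratio, n(Mg(OH)2) = 1/2 × 0.0978 = 0.0489 mol
mass of Mg(OH)2 = 0.0489 × 58.32 = 2.85 g
% Mg(OH)2 = 2.85 / 4.13 × 100 = 69.0 %

69.0 %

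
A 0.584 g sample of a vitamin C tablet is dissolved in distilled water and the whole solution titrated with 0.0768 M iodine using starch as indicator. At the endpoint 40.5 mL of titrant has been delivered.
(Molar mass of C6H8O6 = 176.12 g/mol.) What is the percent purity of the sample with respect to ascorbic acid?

93.8 %

C6H8O6 + I2 → C6H6O6 + 2 HI
n(I2) = 0.0405 L × 0.0768 mol/L = 3.11 × 10^-3 mol
n(C6H8O6) = 3.11 × 10^-3 mol (1:1 ratio)
mass of C6H8O6 = 3.11 × 10^-3 × 176.12 g/mol = 0.548 g
% C6H8O6 = 0.548 / 0.584 × 100 = 93.8 %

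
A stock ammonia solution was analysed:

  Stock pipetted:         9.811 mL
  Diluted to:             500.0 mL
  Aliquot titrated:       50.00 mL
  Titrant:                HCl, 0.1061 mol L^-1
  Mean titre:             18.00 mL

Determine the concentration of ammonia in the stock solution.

NH3 + HCl → NH4Cl
n(HCl) = 0.01800 × 0.1061 = 1.910 × 10^-3 mol
n(NH3) in the aliquot = 1.910 × 10^-3 mol (1:1 ratio)
[NH3]_dilute = 1.910 × 10^-3 / 0.05000 = 0.03820 mol/L
Dilution factor = 500.0 / 9.811 = 50.96
[NH3]_stock = 0.03820 × 50.96 = 1.947 mol/L

1.947 mol/L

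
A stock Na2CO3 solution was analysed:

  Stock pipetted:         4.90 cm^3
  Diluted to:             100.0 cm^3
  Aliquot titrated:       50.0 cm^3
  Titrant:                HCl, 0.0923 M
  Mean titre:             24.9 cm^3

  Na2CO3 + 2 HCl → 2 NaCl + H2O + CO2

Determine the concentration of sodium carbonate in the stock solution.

0.469 M

n(HCl) = 0.0249 × 0.0923 = 2.30 × 10^-3 mol
From the 1:2 ratio, n(Na2CO3) in the aliquot = 1/2 × 2.30 × 10^-3 = 1.15 × 10^-3 mol
[Na2CO3]_dilute = 1.15 × 10^-3 / 0.0500 = 0.0230 mol/L
Dilution factor = 100.0 / 4.90 = 20.41
[Na2CO3]_stock = 0.0230 × 20.41 = 0.469 mol/L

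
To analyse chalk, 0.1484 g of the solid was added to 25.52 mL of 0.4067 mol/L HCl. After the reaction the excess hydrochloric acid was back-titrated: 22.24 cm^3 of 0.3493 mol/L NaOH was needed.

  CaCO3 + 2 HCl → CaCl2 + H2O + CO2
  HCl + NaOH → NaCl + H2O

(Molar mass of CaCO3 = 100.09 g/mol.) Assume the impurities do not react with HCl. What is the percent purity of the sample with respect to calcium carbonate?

n(HCl) added = 0.02552 × 0.4067 = 0.01038 mol
n(NaOH) used in back-titration = 0.02224 × 0.3493 = 7.768 × 10^-3 mol
n(HCl) left over = 7.768 × 10^-3 mol (1:1 ratio)
n(HCl) consumed by analyte = 0.01038 − 7.768 × 10^-3 = 2.611 × 10^-3 mol
From the 1:2 ratio, n(CaCO3) = 1/2 × 2.611 × 10^-3 = 1.305 × 10^-3 mol
mass of CaCO3 = 1.305 × 10^-3 × 100.09 = 0.1306 g
% CaCO3 = 0.1306 / 0.1484 × 100 = 88.04 %

88.04 %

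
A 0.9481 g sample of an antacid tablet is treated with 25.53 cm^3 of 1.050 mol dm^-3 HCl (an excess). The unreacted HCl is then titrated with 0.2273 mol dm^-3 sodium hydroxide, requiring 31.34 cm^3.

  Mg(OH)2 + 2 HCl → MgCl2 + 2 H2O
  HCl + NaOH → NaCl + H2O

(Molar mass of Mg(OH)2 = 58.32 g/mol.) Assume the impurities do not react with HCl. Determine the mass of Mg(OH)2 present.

n(HCl) added = 0.02553 × 1.050 = 0.02681 mol
n(NaOH) used in back-titration = 0.03134 × 0.2273 = 7.124 × 10^-3 mol
n(HCl) left over = 7.124 × 10^-3 mol (1:1 ratio)
n(HCl) consumed by analyte = 0.02681 − 7.124 × 10^-3 = 0.01968 mol
From the 1:2 ratio, n(Mg(OH)2) = 1/2 × 0.01968 = 9.841 × 10^-3 mol
mass of Mg(OH)2 = 9.841 × 10^-3 × 58.32 = 0.5740 g

0.5740 g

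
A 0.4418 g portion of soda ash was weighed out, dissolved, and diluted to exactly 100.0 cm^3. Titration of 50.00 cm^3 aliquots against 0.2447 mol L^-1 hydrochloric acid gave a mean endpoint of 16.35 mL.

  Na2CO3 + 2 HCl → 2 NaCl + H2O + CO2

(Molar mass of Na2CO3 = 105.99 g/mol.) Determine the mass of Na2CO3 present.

0.4240 g

n(HCl) per titration = 0.01635 × 0.2447 = 4.001 × 10^-3 mol
From the 1:2 ratio, n(Na2CO3) in each aliquot = 1/2 × 4.001 × 10^-3 = 2.000 × 10^-3 mol
n(Na2CO3) in the whole flask = 2.000 × 10^-3 × 100.0/50.00 = 4.001 × 10^-3 mol
mass of Na2CO3 = 4.001 × 10^-3 × 105.99 = 0.4240 g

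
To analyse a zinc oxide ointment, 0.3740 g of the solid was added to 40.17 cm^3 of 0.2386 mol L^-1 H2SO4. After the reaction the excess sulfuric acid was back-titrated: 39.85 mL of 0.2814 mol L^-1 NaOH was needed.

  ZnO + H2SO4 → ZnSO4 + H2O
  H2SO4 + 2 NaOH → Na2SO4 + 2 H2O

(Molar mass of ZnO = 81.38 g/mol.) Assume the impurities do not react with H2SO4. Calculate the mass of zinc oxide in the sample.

0.3237 g

n(H2SO4) added = 0.04017 × 0.2386 = 9.585 × 10^-3 mol
n(NaOH) used in back-titration = 0.03985 × 0.2814 = 0.01121 mol
From the 1:2 ratio, n(H2SO4) left over = 1/2 × 0.01121 = 5.607 × 10^-3 mol
n(H2SO4) consumed by analyte = 9.585 × 10^-3 − 5.607 × 10^-3 = 3.978 × 10^-3 mol
n(ZnO) = 3.978 × 10^-3 mol (1:1 ratio)
mass of ZnO = 3.978 × 10^-3 × 81.38 = 0.3237 g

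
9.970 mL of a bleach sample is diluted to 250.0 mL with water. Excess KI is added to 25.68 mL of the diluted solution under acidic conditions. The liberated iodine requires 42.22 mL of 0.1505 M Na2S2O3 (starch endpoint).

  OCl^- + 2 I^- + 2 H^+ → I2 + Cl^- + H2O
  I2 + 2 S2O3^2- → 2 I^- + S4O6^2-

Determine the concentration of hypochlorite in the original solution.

3.102 M

n(S2O3^2-) = 0.04222 × 0.1505 = 6.354 × 10^-3 mol
n(I2) = n(S2O3^2-)/2 = 3.177 × 10^-3 mol
n(OCl^-) in the aliquot = 3.177 × 10^-3 mol (1:1 ratio)
[OCl^-]_dilute = 3.177 × 10^-3 / 0.02568 = 0.1237 mol/L
[OCl^-]_original = 0.1237 × 250.0/9.970 = 3.102 mol/L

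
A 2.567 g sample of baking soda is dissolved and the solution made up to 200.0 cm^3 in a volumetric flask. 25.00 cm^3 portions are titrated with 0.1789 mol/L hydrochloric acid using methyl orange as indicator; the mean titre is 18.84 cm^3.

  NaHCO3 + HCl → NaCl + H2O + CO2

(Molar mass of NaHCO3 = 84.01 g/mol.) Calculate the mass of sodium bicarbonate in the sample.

n(HCl) per titration = 0.01884 × 0.1789 = 3.370 × 10^-3 mol
n(NaHCO3) in each aliquot = 3.370 × 10^-3 mol (1:1 ratio)
n(NaHCO3) in the whole flask = 3.370 × 10^-3 × 200.0/25.00 = 0.02696 mol
mass of NaHCO3 = 0.02696 × 84.01 = 2.265 g

2.265 g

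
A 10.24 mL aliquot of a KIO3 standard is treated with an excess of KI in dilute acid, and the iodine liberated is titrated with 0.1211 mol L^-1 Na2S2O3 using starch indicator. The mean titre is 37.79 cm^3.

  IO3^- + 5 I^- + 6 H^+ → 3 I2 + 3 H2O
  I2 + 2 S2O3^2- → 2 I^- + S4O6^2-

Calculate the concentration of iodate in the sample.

0.07449 mol/L

n(S2O3^2-) = 0.03779 × 0.1211 = 4.576 × 10^-3 mol
n(I2) = n(S2O3^2-)/2 = 2.288 × 10^-3 mol
From the 1:3 ratio, n(IO3^-) in the aliquot = 1/3 × 2.288 × 10^-3 = 7.627 × 10^-4 mol
[IO3^-] = 7.627 × 10^-4 / 0.01024 = 0.07449 mol/L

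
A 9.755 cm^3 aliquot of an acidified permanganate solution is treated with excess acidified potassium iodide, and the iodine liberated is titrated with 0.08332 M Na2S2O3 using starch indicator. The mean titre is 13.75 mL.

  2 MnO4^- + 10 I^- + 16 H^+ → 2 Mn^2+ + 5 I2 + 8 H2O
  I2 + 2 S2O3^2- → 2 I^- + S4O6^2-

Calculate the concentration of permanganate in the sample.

0.02349 M

n(S2O3^2-) = 0.01375 × 0.08332 = 1.146 × 10^-3 mol
n(I2) = n(S2O3^2-)/2 = 5.728 × 10^-4 mol
From the 2:5 ratio, n(MnO4^-) in the aliquot = 2/5 × 5.728 × 10^-4 = 2.291 × 10^-4 mol
[MnO4^-] = 2.291 × 10^-4 / 0.009755 = 0.02349 mol/L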